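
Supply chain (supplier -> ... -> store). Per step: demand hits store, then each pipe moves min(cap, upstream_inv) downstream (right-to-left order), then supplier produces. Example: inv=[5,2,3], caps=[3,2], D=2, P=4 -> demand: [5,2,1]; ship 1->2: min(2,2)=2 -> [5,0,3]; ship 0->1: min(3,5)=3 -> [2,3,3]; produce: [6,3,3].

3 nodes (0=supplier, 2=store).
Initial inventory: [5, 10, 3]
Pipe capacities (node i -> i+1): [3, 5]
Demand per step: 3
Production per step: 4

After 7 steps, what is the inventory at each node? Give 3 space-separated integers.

Step 1: demand=3,sold=3 ship[1->2]=5 ship[0->1]=3 prod=4 -> inv=[6 8 5]
Step 2: demand=3,sold=3 ship[1->2]=5 ship[0->1]=3 prod=4 -> inv=[7 6 7]
Step 3: demand=3,sold=3 ship[1->2]=5 ship[0->1]=3 prod=4 -> inv=[8 4 9]
Step 4: demand=3,sold=3 ship[1->2]=4 ship[0->1]=3 prod=4 -> inv=[9 3 10]
Step 5: demand=3,sold=3 ship[1->2]=3 ship[0->1]=3 prod=4 -> inv=[10 3 10]
Step 6: demand=3,sold=3 ship[1->2]=3 ship[0->1]=3 prod=4 -> inv=[11 3 10]
Step 7: demand=3,sold=3 ship[1->2]=3 ship[0->1]=3 prod=4 -> inv=[12 3 10]

12 3 10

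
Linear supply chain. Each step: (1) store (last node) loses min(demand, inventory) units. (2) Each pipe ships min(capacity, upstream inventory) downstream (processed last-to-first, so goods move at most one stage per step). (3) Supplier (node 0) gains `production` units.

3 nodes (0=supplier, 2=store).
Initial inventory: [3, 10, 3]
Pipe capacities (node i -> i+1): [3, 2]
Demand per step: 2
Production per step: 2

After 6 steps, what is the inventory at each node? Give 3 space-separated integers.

Step 1: demand=2,sold=2 ship[1->2]=2 ship[0->1]=3 prod=2 -> inv=[2 11 3]
Step 2: demand=2,sold=2 ship[1->2]=2 ship[0->1]=2 prod=2 -> inv=[2 11 3]
Step 3: demand=2,sold=2 ship[1->2]=2 ship[0->1]=2 prod=2 -> inv=[2 11 3]
Step 4: demand=2,sold=2 ship[1->2]=2 ship[0->1]=2 prod=2 -> inv=[2 11 3]
Step 5: demand=2,sold=2 ship[1->2]=2 ship[0->1]=2 prod=2 -> inv=[2 11 3]
Step 6: demand=2,sold=2 ship[1->2]=2 ship[0->1]=2 prod=2 -> inv=[2 11 3]

2 11 3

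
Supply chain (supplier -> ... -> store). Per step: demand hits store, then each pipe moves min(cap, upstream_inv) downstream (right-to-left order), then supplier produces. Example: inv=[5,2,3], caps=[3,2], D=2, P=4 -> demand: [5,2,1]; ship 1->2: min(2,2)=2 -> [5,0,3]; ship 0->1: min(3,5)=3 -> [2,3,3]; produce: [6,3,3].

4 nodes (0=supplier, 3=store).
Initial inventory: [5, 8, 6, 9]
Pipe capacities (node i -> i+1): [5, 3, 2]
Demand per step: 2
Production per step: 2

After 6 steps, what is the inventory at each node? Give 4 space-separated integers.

Step 1: demand=2,sold=2 ship[2->3]=2 ship[1->2]=3 ship[0->1]=5 prod=2 -> inv=[2 10 7 9]
Step 2: demand=2,sold=2 ship[2->3]=2 ship[1->2]=3 ship[0->1]=2 prod=2 -> inv=[2 9 8 9]
Step 3: demand=2,sold=2 ship[2->3]=2 ship[1->2]=3 ship[0->1]=2 prod=2 -> inv=[2 8 9 9]
Step 4: demand=2,sold=2 ship[2->3]=2 ship[1->2]=3 ship[0->1]=2 prod=2 -> inv=[2 7 10 9]
Step 5: demand=2,sold=2 ship[2->3]=2 ship[1->2]=3 ship[0->1]=2 prod=2 -> inv=[2 6 11 9]
Step 6: demand=2,sold=2 ship[2->3]=2 ship[1->2]=3 ship[0->1]=2 prod=2 -> inv=[2 5 12 9]

2 5 12 9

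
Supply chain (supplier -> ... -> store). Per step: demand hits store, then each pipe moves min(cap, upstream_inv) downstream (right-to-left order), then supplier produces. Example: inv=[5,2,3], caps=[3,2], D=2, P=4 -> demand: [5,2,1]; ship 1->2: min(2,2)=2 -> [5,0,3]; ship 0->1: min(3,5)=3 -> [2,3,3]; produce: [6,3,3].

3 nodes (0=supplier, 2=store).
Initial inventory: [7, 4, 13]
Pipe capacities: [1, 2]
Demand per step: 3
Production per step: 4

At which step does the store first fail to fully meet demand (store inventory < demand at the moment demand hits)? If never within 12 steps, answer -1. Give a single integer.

Step 1: demand=3,sold=3 ship[1->2]=2 ship[0->1]=1 prod=4 -> [10 3 12]
Step 2: demand=3,sold=3 ship[1->2]=2 ship[0->1]=1 prod=4 -> [13 2 11]
Step 3: demand=3,sold=3 ship[1->2]=2 ship[0->1]=1 prod=4 -> [16 1 10]
Step 4: demand=3,sold=3 ship[1->2]=1 ship[0->1]=1 prod=4 -> [19 1 8]
Step 5: demand=3,sold=3 ship[1->2]=1 ship[0->1]=1 prod=4 -> [22 1 6]
Step 6: demand=3,sold=3 ship[1->2]=1 ship[0->1]=1 prod=4 -> [25 1 4]
Step 7: demand=3,sold=3 ship[1->2]=1 ship[0->1]=1 prod=4 -> [28 1 2]
Step 8: demand=3,sold=2 ship[1->2]=1 ship[0->1]=1 prod=4 -> [31 1 1]
Step 9: demand=3,sold=1 ship[1->2]=1 ship[0->1]=1 prod=4 -> [34 1 1]
Step 10: demand=3,sold=1 ship[1->2]=1 ship[0->1]=1 prod=4 -> [37 1 1]
Step 11: demand=3,sold=1 ship[1->2]=1 ship[0->1]=1 prod=4 -> [40 1 1]
Step 12: demand=3,sold=1 ship[1->2]=1 ship[0->1]=1 prod=4 -> [43 1 1]
First stockout at step 8

8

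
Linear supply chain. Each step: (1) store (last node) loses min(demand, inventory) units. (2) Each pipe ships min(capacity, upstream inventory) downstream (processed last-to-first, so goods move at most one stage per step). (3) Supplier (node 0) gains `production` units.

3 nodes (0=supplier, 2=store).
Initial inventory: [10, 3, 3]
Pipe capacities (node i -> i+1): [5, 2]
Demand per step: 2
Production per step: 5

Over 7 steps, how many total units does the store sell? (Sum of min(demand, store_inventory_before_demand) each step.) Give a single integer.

Answer: 14

Derivation:
Step 1: sold=2 (running total=2) -> [10 6 3]
Step 2: sold=2 (running total=4) -> [10 9 3]
Step 3: sold=2 (running total=6) -> [10 12 3]
Step 4: sold=2 (running total=8) -> [10 15 3]
Step 5: sold=2 (running total=10) -> [10 18 3]
Step 6: sold=2 (running total=12) -> [10 21 3]
Step 7: sold=2 (running total=14) -> [10 24 3]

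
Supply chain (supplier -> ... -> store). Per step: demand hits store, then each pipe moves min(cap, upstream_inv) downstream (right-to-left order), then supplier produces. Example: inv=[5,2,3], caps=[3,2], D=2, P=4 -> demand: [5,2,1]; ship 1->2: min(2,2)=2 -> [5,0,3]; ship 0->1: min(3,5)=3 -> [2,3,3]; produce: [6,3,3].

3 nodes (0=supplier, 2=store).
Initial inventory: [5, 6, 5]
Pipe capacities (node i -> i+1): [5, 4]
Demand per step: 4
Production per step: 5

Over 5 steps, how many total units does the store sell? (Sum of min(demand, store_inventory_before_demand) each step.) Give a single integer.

Answer: 20

Derivation:
Step 1: sold=4 (running total=4) -> [5 7 5]
Step 2: sold=4 (running total=8) -> [5 8 5]
Step 3: sold=4 (running total=12) -> [5 9 5]
Step 4: sold=4 (running total=16) -> [5 10 5]
Step 5: sold=4 (running total=20) -> [5 11 5]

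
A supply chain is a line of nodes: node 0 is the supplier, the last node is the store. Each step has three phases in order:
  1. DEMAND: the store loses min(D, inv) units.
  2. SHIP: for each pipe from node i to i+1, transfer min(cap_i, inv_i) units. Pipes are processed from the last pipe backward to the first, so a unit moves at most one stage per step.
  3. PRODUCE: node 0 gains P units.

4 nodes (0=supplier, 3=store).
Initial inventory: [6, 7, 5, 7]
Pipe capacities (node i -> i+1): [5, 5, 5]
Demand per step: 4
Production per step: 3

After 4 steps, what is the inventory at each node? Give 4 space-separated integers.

Step 1: demand=4,sold=4 ship[2->3]=5 ship[1->2]=5 ship[0->1]=5 prod=3 -> inv=[4 7 5 8]
Step 2: demand=4,sold=4 ship[2->3]=5 ship[1->2]=5 ship[0->1]=4 prod=3 -> inv=[3 6 5 9]
Step 3: demand=4,sold=4 ship[2->3]=5 ship[1->2]=5 ship[0->1]=3 prod=3 -> inv=[3 4 5 10]
Step 4: demand=4,sold=4 ship[2->3]=5 ship[1->2]=4 ship[0->1]=3 prod=3 -> inv=[3 3 4 11]

3 3 4 11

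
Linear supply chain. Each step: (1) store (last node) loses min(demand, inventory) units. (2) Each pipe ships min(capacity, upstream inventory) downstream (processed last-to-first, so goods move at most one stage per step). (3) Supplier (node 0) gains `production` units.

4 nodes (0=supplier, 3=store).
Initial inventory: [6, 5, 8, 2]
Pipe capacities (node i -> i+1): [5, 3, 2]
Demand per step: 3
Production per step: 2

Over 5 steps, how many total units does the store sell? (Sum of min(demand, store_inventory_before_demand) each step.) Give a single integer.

Step 1: sold=2 (running total=2) -> [3 7 9 2]
Step 2: sold=2 (running total=4) -> [2 7 10 2]
Step 3: sold=2 (running total=6) -> [2 6 11 2]
Step 4: sold=2 (running total=8) -> [2 5 12 2]
Step 5: sold=2 (running total=10) -> [2 4 13 2]

Answer: 10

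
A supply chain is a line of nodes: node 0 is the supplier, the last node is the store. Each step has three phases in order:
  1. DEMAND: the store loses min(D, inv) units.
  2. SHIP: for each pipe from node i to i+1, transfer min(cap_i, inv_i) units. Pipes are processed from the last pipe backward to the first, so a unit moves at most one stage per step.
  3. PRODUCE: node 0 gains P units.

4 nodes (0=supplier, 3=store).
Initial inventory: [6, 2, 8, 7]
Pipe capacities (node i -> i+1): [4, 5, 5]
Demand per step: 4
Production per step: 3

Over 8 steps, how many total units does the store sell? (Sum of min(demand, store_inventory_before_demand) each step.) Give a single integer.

Answer: 32

Derivation:
Step 1: sold=4 (running total=4) -> [5 4 5 8]
Step 2: sold=4 (running total=8) -> [4 4 4 9]
Step 3: sold=4 (running total=12) -> [3 4 4 9]
Step 4: sold=4 (running total=16) -> [3 3 4 9]
Step 5: sold=4 (running total=20) -> [3 3 3 9]
Step 6: sold=4 (running total=24) -> [3 3 3 8]
Step 7: sold=4 (running total=28) -> [3 3 3 7]
Step 8: sold=4 (running total=32) -> [3 3 3 6]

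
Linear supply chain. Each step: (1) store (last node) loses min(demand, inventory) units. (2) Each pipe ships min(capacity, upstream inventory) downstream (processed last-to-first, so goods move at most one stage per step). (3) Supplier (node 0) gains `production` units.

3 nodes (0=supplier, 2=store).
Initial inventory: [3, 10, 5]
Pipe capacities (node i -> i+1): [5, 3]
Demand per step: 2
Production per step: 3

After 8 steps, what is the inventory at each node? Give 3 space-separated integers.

Step 1: demand=2,sold=2 ship[1->2]=3 ship[0->1]=3 prod=3 -> inv=[3 10 6]
Step 2: demand=2,sold=2 ship[1->2]=3 ship[0->1]=3 prod=3 -> inv=[3 10 7]
Step 3: demand=2,sold=2 ship[1->2]=3 ship[0->1]=3 prod=3 -> inv=[3 10 8]
Step 4: demand=2,sold=2 ship[1->2]=3 ship[0->1]=3 prod=3 -> inv=[3 10 9]
Step 5: demand=2,sold=2 ship[1->2]=3 ship[0->1]=3 prod=3 -> inv=[3 10 10]
Step 6: demand=2,sold=2 ship[1->2]=3 ship[0->1]=3 prod=3 -> inv=[3 10 11]
Step 7: demand=2,sold=2 ship[1->2]=3 ship[0->1]=3 prod=3 -> inv=[3 10 12]
Step 8: demand=2,sold=2 ship[1->2]=3 ship[0->1]=3 prod=3 -> inv=[3 10 13]

3 10 13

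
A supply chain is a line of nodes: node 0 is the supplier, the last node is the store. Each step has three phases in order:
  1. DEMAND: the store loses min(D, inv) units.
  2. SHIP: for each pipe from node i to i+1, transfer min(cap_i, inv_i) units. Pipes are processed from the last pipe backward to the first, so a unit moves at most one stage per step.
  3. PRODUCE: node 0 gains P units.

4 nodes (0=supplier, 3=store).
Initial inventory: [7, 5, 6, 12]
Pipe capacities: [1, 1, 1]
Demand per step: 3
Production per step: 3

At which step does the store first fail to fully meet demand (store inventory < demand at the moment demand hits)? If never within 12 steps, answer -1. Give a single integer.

Step 1: demand=3,sold=3 ship[2->3]=1 ship[1->2]=1 ship[0->1]=1 prod=3 -> [9 5 6 10]
Step 2: demand=3,sold=3 ship[2->3]=1 ship[1->2]=1 ship[0->1]=1 prod=3 -> [11 5 6 8]
Step 3: demand=3,sold=3 ship[2->3]=1 ship[1->2]=1 ship[0->1]=1 prod=3 -> [13 5 6 6]
Step 4: demand=3,sold=3 ship[2->3]=1 ship[1->2]=1 ship[0->1]=1 prod=3 -> [15 5 6 4]
Step 5: demand=3,sold=3 ship[2->3]=1 ship[1->2]=1 ship[0->1]=1 prod=3 -> [17 5 6 2]
Step 6: demand=3,sold=2 ship[2->3]=1 ship[1->2]=1 ship[0->1]=1 prod=3 -> [19 5 6 1]
Step 7: demand=3,sold=1 ship[2->3]=1 ship[1->2]=1 ship[0->1]=1 prod=3 -> [21 5 6 1]
Step 8: demand=3,sold=1 ship[2->3]=1 ship[1->2]=1 ship[0->1]=1 prod=3 -> [23 5 6 1]
Step 9: demand=3,sold=1 ship[2->3]=1 ship[1->2]=1 ship[0->1]=1 prod=3 -> [25 5 6 1]
Step 10: demand=3,sold=1 ship[2->3]=1 ship[1->2]=1 ship[0->1]=1 prod=3 -> [27 5 6 1]
Step 11: demand=3,sold=1 ship[2->3]=1 ship[1->2]=1 ship[0->1]=1 prod=3 -> [29 5 6 1]
Step 12: demand=3,sold=1 ship[2->3]=1 ship[1->2]=1 ship[0->1]=1 prod=3 -> [31 5 6 1]
First stockout at step 6

6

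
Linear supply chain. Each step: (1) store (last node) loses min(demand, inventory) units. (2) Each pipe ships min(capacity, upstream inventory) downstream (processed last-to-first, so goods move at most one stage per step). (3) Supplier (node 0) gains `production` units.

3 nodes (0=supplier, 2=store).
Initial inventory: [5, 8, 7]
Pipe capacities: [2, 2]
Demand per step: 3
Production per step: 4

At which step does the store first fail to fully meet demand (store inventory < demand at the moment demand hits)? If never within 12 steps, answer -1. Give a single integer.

Step 1: demand=3,sold=3 ship[1->2]=2 ship[0->1]=2 prod=4 -> [7 8 6]
Step 2: demand=3,sold=3 ship[1->2]=2 ship[0->1]=2 prod=4 -> [9 8 5]
Step 3: demand=3,sold=3 ship[1->2]=2 ship[0->1]=2 prod=4 -> [11 8 4]
Step 4: demand=3,sold=3 ship[1->2]=2 ship[0->1]=2 prod=4 -> [13 8 3]
Step 5: demand=3,sold=3 ship[1->2]=2 ship[0->1]=2 prod=4 -> [15 8 2]
Step 6: demand=3,sold=2 ship[1->2]=2 ship[0->1]=2 prod=4 -> [17 8 2]
Step 7: demand=3,sold=2 ship[1->2]=2 ship[0->1]=2 prod=4 -> [19 8 2]
Step 8: demand=3,sold=2 ship[1->2]=2 ship[0->1]=2 prod=4 -> [21 8 2]
Step 9: demand=3,sold=2 ship[1->2]=2 ship[0->1]=2 prod=4 -> [23 8 2]
Step 10: demand=3,sold=2 ship[1->2]=2 ship[0->1]=2 prod=4 -> [25 8 2]
Step 11: demand=3,sold=2 ship[1->2]=2 ship[0->1]=2 prod=4 -> [27 8 2]
Step 12: demand=3,sold=2 ship[1->2]=2 ship[0->1]=2 prod=4 -> [29 8 2]
First stockout at step 6

6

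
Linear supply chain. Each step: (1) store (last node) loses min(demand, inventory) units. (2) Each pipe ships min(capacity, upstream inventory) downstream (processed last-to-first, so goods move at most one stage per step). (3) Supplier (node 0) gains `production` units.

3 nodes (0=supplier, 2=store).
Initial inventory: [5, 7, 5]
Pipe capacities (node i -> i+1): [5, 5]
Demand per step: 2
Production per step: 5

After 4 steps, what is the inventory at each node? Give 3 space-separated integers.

Step 1: demand=2,sold=2 ship[1->2]=5 ship[0->1]=5 prod=5 -> inv=[5 7 8]
Step 2: demand=2,sold=2 ship[1->2]=5 ship[0->1]=5 prod=5 -> inv=[5 7 11]
Step 3: demand=2,sold=2 ship[1->2]=5 ship[0->1]=5 prod=5 -> inv=[5 7 14]
Step 4: demand=2,sold=2 ship[1->2]=5 ship[0->1]=5 prod=5 -> inv=[5 7 17]

5 7 17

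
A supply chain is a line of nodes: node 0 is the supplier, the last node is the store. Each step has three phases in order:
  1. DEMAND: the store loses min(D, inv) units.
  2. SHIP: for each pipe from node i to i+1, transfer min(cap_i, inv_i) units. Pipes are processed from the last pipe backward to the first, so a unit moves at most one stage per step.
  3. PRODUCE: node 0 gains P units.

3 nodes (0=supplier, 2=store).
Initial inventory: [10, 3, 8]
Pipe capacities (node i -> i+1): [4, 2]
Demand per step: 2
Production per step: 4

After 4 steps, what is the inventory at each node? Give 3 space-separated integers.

Step 1: demand=2,sold=2 ship[1->2]=2 ship[0->1]=4 prod=4 -> inv=[10 5 8]
Step 2: demand=2,sold=2 ship[1->2]=2 ship[0->1]=4 prod=4 -> inv=[10 7 8]
Step 3: demand=2,sold=2 ship[1->2]=2 ship[0->1]=4 prod=4 -> inv=[10 9 8]
Step 4: demand=2,sold=2 ship[1->2]=2 ship[0->1]=4 prod=4 -> inv=[10 11 8]

10 11 8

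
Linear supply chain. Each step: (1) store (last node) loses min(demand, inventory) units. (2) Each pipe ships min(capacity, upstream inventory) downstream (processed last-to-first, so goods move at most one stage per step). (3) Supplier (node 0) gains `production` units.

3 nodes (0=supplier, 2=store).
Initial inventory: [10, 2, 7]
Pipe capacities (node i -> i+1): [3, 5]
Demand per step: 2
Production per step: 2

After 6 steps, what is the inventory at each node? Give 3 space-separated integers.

Step 1: demand=2,sold=2 ship[1->2]=2 ship[0->1]=3 prod=2 -> inv=[9 3 7]
Step 2: demand=2,sold=2 ship[1->2]=3 ship[0->1]=3 prod=2 -> inv=[8 3 8]
Step 3: demand=2,sold=2 ship[1->2]=3 ship[0->1]=3 prod=2 -> inv=[7 3 9]
Step 4: demand=2,sold=2 ship[1->2]=3 ship[0->1]=3 prod=2 -> inv=[6 3 10]
Step 5: demand=2,sold=2 ship[1->2]=3 ship[0->1]=3 prod=2 -> inv=[5 3 11]
Step 6: demand=2,sold=2 ship[1->2]=3 ship[0->1]=3 prod=2 -> inv=[4 3 12]

4 3 12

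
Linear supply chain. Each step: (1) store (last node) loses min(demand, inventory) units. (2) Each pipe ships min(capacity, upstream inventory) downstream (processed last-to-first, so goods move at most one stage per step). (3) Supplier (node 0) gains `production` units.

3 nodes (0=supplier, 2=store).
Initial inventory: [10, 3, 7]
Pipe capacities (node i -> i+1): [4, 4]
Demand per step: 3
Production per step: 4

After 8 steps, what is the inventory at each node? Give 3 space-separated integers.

Step 1: demand=3,sold=3 ship[1->2]=3 ship[0->1]=4 prod=4 -> inv=[10 4 7]
Step 2: demand=3,sold=3 ship[1->2]=4 ship[0->1]=4 prod=4 -> inv=[10 4 8]
Step 3: demand=3,sold=3 ship[1->2]=4 ship[0->1]=4 prod=4 -> inv=[10 4 9]
Step 4: demand=3,sold=3 ship[1->2]=4 ship[0->1]=4 prod=4 -> inv=[10 4 10]
Step 5: demand=3,sold=3 ship[1->2]=4 ship[0->1]=4 prod=4 -> inv=[10 4 11]
Step 6: demand=3,sold=3 ship[1->2]=4 ship[0->1]=4 prod=4 -> inv=[10 4 12]
Step 7: demand=3,sold=3 ship[1->2]=4 ship[0->1]=4 prod=4 -> inv=[10 4 13]
Step 8: demand=3,sold=3 ship[1->2]=4 ship[0->1]=4 prod=4 -> inv=[10 4 14]

10 4 14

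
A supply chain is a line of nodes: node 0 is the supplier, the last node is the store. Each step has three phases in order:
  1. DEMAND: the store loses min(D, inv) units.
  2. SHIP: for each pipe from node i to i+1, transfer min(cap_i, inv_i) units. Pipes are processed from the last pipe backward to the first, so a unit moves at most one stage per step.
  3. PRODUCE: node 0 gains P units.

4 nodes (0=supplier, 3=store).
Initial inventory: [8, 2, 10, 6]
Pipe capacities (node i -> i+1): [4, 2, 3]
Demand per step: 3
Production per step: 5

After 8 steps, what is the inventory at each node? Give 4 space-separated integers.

Step 1: demand=3,sold=3 ship[2->3]=3 ship[1->2]=2 ship[0->1]=4 prod=5 -> inv=[9 4 9 6]
Step 2: demand=3,sold=3 ship[2->3]=3 ship[1->2]=2 ship[0->1]=4 prod=5 -> inv=[10 6 8 6]
Step 3: demand=3,sold=3 ship[2->3]=3 ship[1->2]=2 ship[0->1]=4 prod=5 -> inv=[11 8 7 6]
Step 4: demand=3,sold=3 ship[2->3]=3 ship[1->2]=2 ship[0->1]=4 prod=5 -> inv=[12 10 6 6]
Step 5: demand=3,sold=3 ship[2->3]=3 ship[1->2]=2 ship[0->1]=4 prod=5 -> inv=[13 12 5 6]
Step 6: demand=3,sold=3 ship[2->3]=3 ship[1->2]=2 ship[0->1]=4 prod=5 -> inv=[14 14 4 6]
Step 7: demand=3,sold=3 ship[2->3]=3 ship[1->2]=2 ship[0->1]=4 prod=5 -> inv=[15 16 3 6]
Step 8: demand=3,sold=3 ship[2->3]=3 ship[1->2]=2 ship[0->1]=4 prod=5 -> inv=[16 18 2 6]

16 18 2 6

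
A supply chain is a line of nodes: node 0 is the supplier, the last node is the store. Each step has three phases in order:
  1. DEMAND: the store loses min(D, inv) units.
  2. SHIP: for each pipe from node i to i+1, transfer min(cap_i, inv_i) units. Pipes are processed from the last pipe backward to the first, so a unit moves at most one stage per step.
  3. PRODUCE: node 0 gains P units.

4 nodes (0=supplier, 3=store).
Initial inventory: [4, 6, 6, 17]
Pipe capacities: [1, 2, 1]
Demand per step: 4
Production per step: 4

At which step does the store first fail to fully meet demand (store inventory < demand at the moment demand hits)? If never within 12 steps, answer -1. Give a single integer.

Step 1: demand=4,sold=4 ship[2->3]=1 ship[1->2]=2 ship[0->1]=1 prod=4 -> [7 5 7 14]
Step 2: demand=4,sold=4 ship[2->3]=1 ship[1->2]=2 ship[0->1]=1 prod=4 -> [10 4 8 11]
Step 3: demand=4,sold=4 ship[2->3]=1 ship[1->2]=2 ship[0->1]=1 prod=4 -> [13 3 9 8]
Step 4: demand=4,sold=4 ship[2->3]=1 ship[1->2]=2 ship[0->1]=1 prod=4 -> [16 2 10 5]
Step 5: demand=4,sold=4 ship[2->3]=1 ship[1->2]=2 ship[0->1]=1 prod=4 -> [19 1 11 2]
Step 6: demand=4,sold=2 ship[2->3]=1 ship[1->2]=1 ship[0->1]=1 prod=4 -> [22 1 11 1]
Step 7: demand=4,sold=1 ship[2->3]=1 ship[1->2]=1 ship[0->1]=1 prod=4 -> [25 1 11 1]
Step 8: demand=4,sold=1 ship[2->3]=1 ship[1->2]=1 ship[0->1]=1 prod=4 -> [28 1 11 1]
Step 9: demand=4,sold=1 ship[2->3]=1 ship[1->2]=1 ship[0->1]=1 prod=4 -> [31 1 11 1]
Step 10: demand=4,sold=1 ship[2->3]=1 ship[1->2]=1 ship[0->1]=1 prod=4 -> [34 1 11 1]
Step 11: demand=4,sold=1 ship[2->3]=1 ship[1->2]=1 ship[0->1]=1 prod=4 -> [37 1 11 1]
Step 12: demand=4,sold=1 ship[2->3]=1 ship[1->2]=1 ship[0->1]=1 prod=4 -> [40 1 11 1]
First stockout at step 6

6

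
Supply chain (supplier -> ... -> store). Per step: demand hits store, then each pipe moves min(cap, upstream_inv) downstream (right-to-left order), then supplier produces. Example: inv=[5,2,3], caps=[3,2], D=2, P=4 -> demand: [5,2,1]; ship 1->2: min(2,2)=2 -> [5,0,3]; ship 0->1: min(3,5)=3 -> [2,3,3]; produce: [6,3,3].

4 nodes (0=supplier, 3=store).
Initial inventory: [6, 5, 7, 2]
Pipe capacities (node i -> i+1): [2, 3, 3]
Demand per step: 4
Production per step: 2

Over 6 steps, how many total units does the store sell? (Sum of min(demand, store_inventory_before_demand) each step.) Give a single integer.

Answer: 17

Derivation:
Step 1: sold=2 (running total=2) -> [6 4 7 3]
Step 2: sold=3 (running total=5) -> [6 3 7 3]
Step 3: sold=3 (running total=8) -> [6 2 7 3]
Step 4: sold=3 (running total=11) -> [6 2 6 3]
Step 5: sold=3 (running total=14) -> [6 2 5 3]
Step 6: sold=3 (running total=17) -> [6 2 4 3]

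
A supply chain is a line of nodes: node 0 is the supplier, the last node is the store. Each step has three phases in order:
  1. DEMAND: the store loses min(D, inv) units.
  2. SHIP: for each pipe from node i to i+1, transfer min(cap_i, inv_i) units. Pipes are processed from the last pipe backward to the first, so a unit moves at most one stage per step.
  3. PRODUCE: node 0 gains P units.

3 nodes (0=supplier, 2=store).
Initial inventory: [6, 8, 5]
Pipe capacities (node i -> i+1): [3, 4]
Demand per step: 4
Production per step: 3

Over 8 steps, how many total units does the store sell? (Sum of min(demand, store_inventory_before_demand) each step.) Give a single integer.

Step 1: sold=4 (running total=4) -> [6 7 5]
Step 2: sold=4 (running total=8) -> [6 6 5]
Step 3: sold=4 (running total=12) -> [6 5 5]
Step 4: sold=4 (running total=16) -> [6 4 5]
Step 5: sold=4 (running total=20) -> [6 3 5]
Step 6: sold=4 (running total=24) -> [6 3 4]
Step 7: sold=4 (running total=28) -> [6 3 3]
Step 8: sold=3 (running total=31) -> [6 3 3]

Answer: 31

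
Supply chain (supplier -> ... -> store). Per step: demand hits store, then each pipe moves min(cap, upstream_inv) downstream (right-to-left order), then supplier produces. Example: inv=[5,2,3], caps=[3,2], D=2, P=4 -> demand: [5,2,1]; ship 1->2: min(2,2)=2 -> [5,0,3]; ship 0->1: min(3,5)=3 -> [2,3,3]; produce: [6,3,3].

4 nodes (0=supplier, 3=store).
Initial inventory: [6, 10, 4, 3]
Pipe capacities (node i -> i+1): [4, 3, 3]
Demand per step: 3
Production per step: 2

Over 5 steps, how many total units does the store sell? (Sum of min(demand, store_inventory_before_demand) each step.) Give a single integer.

Answer: 15

Derivation:
Step 1: sold=3 (running total=3) -> [4 11 4 3]
Step 2: sold=3 (running total=6) -> [2 12 4 3]
Step 3: sold=3 (running total=9) -> [2 11 4 3]
Step 4: sold=3 (running total=12) -> [2 10 4 3]
Step 5: sold=3 (running total=15) -> [2 9 4 3]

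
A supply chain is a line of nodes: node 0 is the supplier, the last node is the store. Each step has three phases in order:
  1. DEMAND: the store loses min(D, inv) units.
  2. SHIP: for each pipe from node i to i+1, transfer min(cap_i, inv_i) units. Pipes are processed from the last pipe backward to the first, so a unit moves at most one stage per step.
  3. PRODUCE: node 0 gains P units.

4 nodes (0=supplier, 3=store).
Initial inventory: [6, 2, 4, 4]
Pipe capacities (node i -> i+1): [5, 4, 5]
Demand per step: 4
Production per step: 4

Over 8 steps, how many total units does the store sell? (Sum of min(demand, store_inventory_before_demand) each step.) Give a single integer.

Answer: 30

Derivation:
Step 1: sold=4 (running total=4) -> [5 5 2 4]
Step 2: sold=4 (running total=8) -> [4 6 4 2]
Step 3: sold=2 (running total=10) -> [4 6 4 4]
Step 4: sold=4 (running total=14) -> [4 6 4 4]
Step 5: sold=4 (running total=18) -> [4 6 4 4]
Step 6: sold=4 (running total=22) -> [4 6 4 4]
Step 7: sold=4 (running total=26) -> [4 6 4 4]
Step 8: sold=4 (running total=30) -> [4 6 4 4]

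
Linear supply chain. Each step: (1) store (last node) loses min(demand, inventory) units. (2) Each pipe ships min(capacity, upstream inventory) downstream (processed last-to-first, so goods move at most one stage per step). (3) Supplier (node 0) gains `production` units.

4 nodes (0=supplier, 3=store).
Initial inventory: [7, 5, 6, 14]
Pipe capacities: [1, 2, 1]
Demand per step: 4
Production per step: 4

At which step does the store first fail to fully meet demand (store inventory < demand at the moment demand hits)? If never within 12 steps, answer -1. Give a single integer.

Step 1: demand=4,sold=4 ship[2->3]=1 ship[1->2]=2 ship[0->1]=1 prod=4 -> [10 4 7 11]
Step 2: demand=4,sold=4 ship[2->3]=1 ship[1->2]=2 ship[0->1]=1 prod=4 -> [13 3 8 8]
Step 3: demand=4,sold=4 ship[2->3]=1 ship[1->2]=2 ship[0->1]=1 prod=4 -> [16 2 9 5]
Step 4: demand=4,sold=4 ship[2->3]=1 ship[1->2]=2 ship[0->1]=1 prod=4 -> [19 1 10 2]
Step 5: demand=4,sold=2 ship[2->3]=1 ship[1->2]=1 ship[0->1]=1 prod=4 -> [22 1 10 1]
Step 6: demand=4,sold=1 ship[2->3]=1 ship[1->2]=1 ship[0->1]=1 prod=4 -> [25 1 10 1]
Step 7: demand=4,sold=1 ship[2->3]=1 ship[1->2]=1 ship[0->1]=1 prod=4 -> [28 1 10 1]
Step 8: demand=4,sold=1 ship[2->3]=1 ship[1->2]=1 ship[0->1]=1 prod=4 -> [31 1 10 1]
Step 9: demand=4,sold=1 ship[2->3]=1 ship[1->2]=1 ship[0->1]=1 prod=4 -> [34 1 10 1]
Step 10: demand=4,sold=1 ship[2->3]=1 ship[1->2]=1 ship[0->1]=1 prod=4 -> [37 1 10 1]
Step 11: demand=4,sold=1 ship[2->3]=1 ship[1->2]=1 ship[0->1]=1 prod=4 -> [40 1 10 1]
Step 12: demand=4,sold=1 ship[2->3]=1 ship[1->2]=1 ship[0->1]=1 prod=4 -> [43 1 10 1]
First stockout at step 5

5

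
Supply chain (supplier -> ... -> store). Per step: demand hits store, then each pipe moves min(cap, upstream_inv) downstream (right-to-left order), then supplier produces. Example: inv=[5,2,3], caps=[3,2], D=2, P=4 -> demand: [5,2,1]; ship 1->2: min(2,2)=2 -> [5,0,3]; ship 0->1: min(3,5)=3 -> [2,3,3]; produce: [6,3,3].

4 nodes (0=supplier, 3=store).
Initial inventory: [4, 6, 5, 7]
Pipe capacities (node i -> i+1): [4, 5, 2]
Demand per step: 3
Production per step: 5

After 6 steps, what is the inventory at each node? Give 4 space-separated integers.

Step 1: demand=3,sold=3 ship[2->3]=2 ship[1->2]=5 ship[0->1]=4 prod=5 -> inv=[5 5 8 6]
Step 2: demand=3,sold=3 ship[2->3]=2 ship[1->2]=5 ship[0->1]=4 prod=5 -> inv=[6 4 11 5]
Step 3: demand=3,sold=3 ship[2->3]=2 ship[1->2]=4 ship[0->1]=4 prod=5 -> inv=[7 4 13 4]
Step 4: demand=3,sold=3 ship[2->3]=2 ship[1->2]=4 ship[0->1]=4 prod=5 -> inv=[8 4 15 3]
Step 5: demand=3,sold=3 ship[2->3]=2 ship[1->2]=4 ship[0->1]=4 prod=5 -> inv=[9 4 17 2]
Step 6: demand=3,sold=2 ship[2->3]=2 ship[1->2]=4 ship[0->1]=4 prod=5 -> inv=[10 4 19 2]

10 4 19 2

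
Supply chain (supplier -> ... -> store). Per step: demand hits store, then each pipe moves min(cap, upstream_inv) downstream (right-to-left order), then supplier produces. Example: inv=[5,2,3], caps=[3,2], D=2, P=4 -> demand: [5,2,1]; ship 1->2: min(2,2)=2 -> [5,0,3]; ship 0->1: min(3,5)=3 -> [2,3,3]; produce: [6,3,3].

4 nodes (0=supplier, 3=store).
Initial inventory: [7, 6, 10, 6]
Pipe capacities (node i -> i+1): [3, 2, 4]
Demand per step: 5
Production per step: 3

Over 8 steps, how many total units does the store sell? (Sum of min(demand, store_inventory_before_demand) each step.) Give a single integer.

Step 1: sold=5 (running total=5) -> [7 7 8 5]
Step 2: sold=5 (running total=10) -> [7 8 6 4]
Step 3: sold=4 (running total=14) -> [7 9 4 4]
Step 4: sold=4 (running total=18) -> [7 10 2 4]
Step 5: sold=4 (running total=22) -> [7 11 2 2]
Step 6: sold=2 (running total=24) -> [7 12 2 2]
Step 7: sold=2 (running total=26) -> [7 13 2 2]
Step 8: sold=2 (running total=28) -> [7 14 2 2]

Answer: 28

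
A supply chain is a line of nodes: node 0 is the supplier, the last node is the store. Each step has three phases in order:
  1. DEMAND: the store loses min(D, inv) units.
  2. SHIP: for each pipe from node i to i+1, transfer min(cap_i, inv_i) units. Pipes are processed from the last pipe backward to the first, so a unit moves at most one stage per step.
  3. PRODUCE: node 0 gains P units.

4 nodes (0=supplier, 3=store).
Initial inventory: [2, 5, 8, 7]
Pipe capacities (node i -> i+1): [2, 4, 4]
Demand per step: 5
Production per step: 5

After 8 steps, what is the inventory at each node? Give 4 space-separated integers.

Step 1: demand=5,sold=5 ship[2->3]=4 ship[1->2]=4 ship[0->1]=2 prod=5 -> inv=[5 3 8 6]
Step 2: demand=5,sold=5 ship[2->3]=4 ship[1->2]=3 ship[0->1]=2 prod=5 -> inv=[8 2 7 5]
Step 3: demand=5,sold=5 ship[2->3]=4 ship[1->2]=2 ship[0->1]=2 prod=5 -> inv=[11 2 5 4]
Step 4: demand=5,sold=4 ship[2->3]=4 ship[1->2]=2 ship[0->1]=2 prod=5 -> inv=[14 2 3 4]
Step 5: demand=5,sold=4 ship[2->3]=3 ship[1->2]=2 ship[0->1]=2 prod=5 -> inv=[17 2 2 3]
Step 6: demand=5,sold=3 ship[2->3]=2 ship[1->2]=2 ship[0->1]=2 prod=5 -> inv=[20 2 2 2]
Step 7: demand=5,sold=2 ship[2->3]=2 ship[1->2]=2 ship[0->1]=2 prod=5 -> inv=[23 2 2 2]
Step 8: demand=5,sold=2 ship[2->3]=2 ship[1->2]=2 ship[0->1]=2 prod=5 -> inv=[26 2 2 2]

26 2 2 2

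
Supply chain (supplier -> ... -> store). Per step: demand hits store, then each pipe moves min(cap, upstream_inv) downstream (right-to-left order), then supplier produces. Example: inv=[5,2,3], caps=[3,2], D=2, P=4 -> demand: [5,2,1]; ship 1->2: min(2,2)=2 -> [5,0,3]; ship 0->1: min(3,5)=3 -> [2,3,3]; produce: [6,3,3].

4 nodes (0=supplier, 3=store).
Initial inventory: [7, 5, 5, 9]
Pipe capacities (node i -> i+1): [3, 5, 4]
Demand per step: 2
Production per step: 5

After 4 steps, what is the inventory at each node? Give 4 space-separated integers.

Step 1: demand=2,sold=2 ship[2->3]=4 ship[1->2]=5 ship[0->1]=3 prod=5 -> inv=[9 3 6 11]
Step 2: demand=2,sold=2 ship[2->3]=4 ship[1->2]=3 ship[0->1]=3 prod=5 -> inv=[11 3 5 13]
Step 3: demand=2,sold=2 ship[2->3]=4 ship[1->2]=3 ship[0->1]=3 prod=5 -> inv=[13 3 4 15]
Step 4: demand=2,sold=2 ship[2->3]=4 ship[1->2]=3 ship[0->1]=3 prod=5 -> inv=[15 3 3 17]

15 3 3 17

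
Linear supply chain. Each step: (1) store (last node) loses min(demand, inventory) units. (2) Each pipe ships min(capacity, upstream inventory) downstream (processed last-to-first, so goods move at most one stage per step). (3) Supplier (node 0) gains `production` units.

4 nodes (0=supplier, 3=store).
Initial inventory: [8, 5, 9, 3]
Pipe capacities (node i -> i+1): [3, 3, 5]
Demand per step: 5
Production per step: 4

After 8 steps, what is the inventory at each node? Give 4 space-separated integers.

Step 1: demand=5,sold=3 ship[2->3]=5 ship[1->2]=3 ship[0->1]=3 prod=4 -> inv=[9 5 7 5]
Step 2: demand=5,sold=5 ship[2->3]=5 ship[1->2]=3 ship[0->1]=3 prod=4 -> inv=[10 5 5 5]
Step 3: demand=5,sold=5 ship[2->3]=5 ship[1->2]=3 ship[0->1]=3 prod=4 -> inv=[11 5 3 5]
Step 4: demand=5,sold=5 ship[2->3]=3 ship[1->2]=3 ship[0->1]=3 prod=4 -> inv=[12 5 3 3]
Step 5: demand=5,sold=3 ship[2->3]=3 ship[1->2]=3 ship[0->1]=3 prod=4 -> inv=[13 5 3 3]
Step 6: demand=5,sold=3 ship[2->3]=3 ship[1->2]=3 ship[0->1]=3 prod=4 -> inv=[14 5 3 3]
Step 7: demand=5,sold=3 ship[2->3]=3 ship[1->2]=3 ship[0->1]=3 prod=4 -> inv=[15 5 3 3]
Step 8: demand=5,sold=3 ship[2->3]=3 ship[1->2]=3 ship[0->1]=3 prod=4 -> inv=[16 5 3 3]

16 5 3 3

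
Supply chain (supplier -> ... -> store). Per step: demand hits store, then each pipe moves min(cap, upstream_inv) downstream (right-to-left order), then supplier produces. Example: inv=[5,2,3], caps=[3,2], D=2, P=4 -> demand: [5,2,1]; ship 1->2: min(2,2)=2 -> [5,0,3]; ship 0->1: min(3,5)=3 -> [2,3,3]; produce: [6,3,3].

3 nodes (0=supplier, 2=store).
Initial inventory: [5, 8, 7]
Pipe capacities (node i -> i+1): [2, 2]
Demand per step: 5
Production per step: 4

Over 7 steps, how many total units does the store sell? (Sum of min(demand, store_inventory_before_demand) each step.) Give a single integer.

Step 1: sold=5 (running total=5) -> [7 8 4]
Step 2: sold=4 (running total=9) -> [9 8 2]
Step 3: sold=2 (running total=11) -> [11 8 2]
Step 4: sold=2 (running total=13) -> [13 8 2]
Step 5: sold=2 (running total=15) -> [15 8 2]
Step 6: sold=2 (running total=17) -> [17 8 2]
Step 7: sold=2 (running total=19) -> [19 8 2]

Answer: 19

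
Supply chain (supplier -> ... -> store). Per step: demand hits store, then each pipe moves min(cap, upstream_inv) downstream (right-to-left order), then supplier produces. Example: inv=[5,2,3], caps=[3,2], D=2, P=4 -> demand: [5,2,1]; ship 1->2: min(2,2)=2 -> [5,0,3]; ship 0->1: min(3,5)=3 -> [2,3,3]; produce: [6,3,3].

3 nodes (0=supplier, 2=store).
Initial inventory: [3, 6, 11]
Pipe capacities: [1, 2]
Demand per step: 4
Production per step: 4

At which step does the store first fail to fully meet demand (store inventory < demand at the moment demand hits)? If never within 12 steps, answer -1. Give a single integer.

Step 1: demand=4,sold=4 ship[1->2]=2 ship[0->1]=1 prod=4 -> [6 5 9]
Step 2: demand=4,sold=4 ship[1->2]=2 ship[0->1]=1 prod=4 -> [9 4 7]
Step 3: demand=4,sold=4 ship[1->2]=2 ship[0->1]=1 prod=4 -> [12 3 5]
Step 4: demand=4,sold=4 ship[1->2]=2 ship[0->1]=1 prod=4 -> [15 2 3]
Step 5: demand=4,sold=3 ship[1->2]=2 ship[0->1]=1 prod=4 -> [18 1 2]
Step 6: demand=4,sold=2 ship[1->2]=1 ship[0->1]=1 prod=4 -> [21 1 1]
Step 7: demand=4,sold=1 ship[1->2]=1 ship[0->1]=1 prod=4 -> [24 1 1]
Step 8: demand=4,sold=1 ship[1->2]=1 ship[0->1]=1 prod=4 -> [27 1 1]
Step 9: demand=4,sold=1 ship[1->2]=1 ship[0->1]=1 prod=4 -> [30 1 1]
Step 10: demand=4,sold=1 ship[1->2]=1 ship[0->1]=1 prod=4 -> [33 1 1]
Step 11: demand=4,sold=1 ship[1->2]=1 ship[0->1]=1 prod=4 -> [36 1 1]
Step 12: demand=4,sold=1 ship[1->2]=1 ship[0->1]=1 prod=4 -> [39 1 1]
First stockout at step 5

5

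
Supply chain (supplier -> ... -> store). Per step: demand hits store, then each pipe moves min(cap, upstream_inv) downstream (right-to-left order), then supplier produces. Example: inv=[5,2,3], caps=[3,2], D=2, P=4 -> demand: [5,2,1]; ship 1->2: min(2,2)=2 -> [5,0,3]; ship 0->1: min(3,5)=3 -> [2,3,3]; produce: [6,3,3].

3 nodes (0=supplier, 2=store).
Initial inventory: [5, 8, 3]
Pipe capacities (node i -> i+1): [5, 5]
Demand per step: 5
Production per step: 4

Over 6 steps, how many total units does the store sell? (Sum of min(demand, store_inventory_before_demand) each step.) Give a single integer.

Step 1: sold=3 (running total=3) -> [4 8 5]
Step 2: sold=5 (running total=8) -> [4 7 5]
Step 3: sold=5 (running total=13) -> [4 6 5]
Step 4: sold=5 (running total=18) -> [4 5 5]
Step 5: sold=5 (running total=23) -> [4 4 5]
Step 6: sold=5 (running total=28) -> [4 4 4]

Answer: 28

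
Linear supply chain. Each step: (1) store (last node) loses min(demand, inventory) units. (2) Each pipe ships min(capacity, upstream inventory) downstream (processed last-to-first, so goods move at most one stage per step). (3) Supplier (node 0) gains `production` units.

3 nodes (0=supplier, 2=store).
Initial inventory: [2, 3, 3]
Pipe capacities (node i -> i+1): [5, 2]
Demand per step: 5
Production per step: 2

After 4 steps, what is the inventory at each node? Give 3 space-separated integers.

Step 1: demand=5,sold=3 ship[1->2]=2 ship[0->1]=2 prod=2 -> inv=[2 3 2]
Step 2: demand=5,sold=2 ship[1->2]=2 ship[0->1]=2 prod=2 -> inv=[2 3 2]
Step 3: demand=5,sold=2 ship[1->2]=2 ship[0->1]=2 prod=2 -> inv=[2 3 2]
Step 4: demand=5,sold=2 ship[1->2]=2 ship[0->1]=2 prod=2 -> inv=[2 3 2]

2 3 2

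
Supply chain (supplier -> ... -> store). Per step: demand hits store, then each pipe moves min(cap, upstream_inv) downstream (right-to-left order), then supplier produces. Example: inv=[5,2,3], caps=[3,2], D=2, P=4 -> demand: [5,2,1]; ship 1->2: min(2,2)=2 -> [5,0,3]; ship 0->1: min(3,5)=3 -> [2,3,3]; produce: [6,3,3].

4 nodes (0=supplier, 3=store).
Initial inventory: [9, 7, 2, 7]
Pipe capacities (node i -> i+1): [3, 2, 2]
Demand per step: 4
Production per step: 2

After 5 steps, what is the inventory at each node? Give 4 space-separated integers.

Step 1: demand=4,sold=4 ship[2->3]=2 ship[1->2]=2 ship[0->1]=3 prod=2 -> inv=[8 8 2 5]
Step 2: demand=4,sold=4 ship[2->3]=2 ship[1->2]=2 ship[0->1]=3 prod=2 -> inv=[7 9 2 3]
Step 3: demand=4,sold=3 ship[2->3]=2 ship[1->2]=2 ship[0->1]=3 prod=2 -> inv=[6 10 2 2]
Step 4: demand=4,sold=2 ship[2->3]=2 ship[1->2]=2 ship[0->1]=3 prod=2 -> inv=[5 11 2 2]
Step 5: demand=4,sold=2 ship[2->3]=2 ship[1->2]=2 ship[0->1]=3 prod=2 -> inv=[4 12 2 2]

4 12 2 2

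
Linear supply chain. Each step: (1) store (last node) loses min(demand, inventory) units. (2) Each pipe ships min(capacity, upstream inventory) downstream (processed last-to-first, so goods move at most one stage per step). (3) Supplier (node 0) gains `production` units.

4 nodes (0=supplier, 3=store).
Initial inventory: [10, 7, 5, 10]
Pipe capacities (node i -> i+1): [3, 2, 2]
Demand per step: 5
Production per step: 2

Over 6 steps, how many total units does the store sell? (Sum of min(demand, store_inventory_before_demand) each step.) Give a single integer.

Answer: 20

Derivation:
Step 1: sold=5 (running total=5) -> [9 8 5 7]
Step 2: sold=5 (running total=10) -> [8 9 5 4]
Step 3: sold=4 (running total=14) -> [7 10 5 2]
Step 4: sold=2 (running total=16) -> [6 11 5 2]
Step 5: sold=2 (running total=18) -> [5 12 5 2]
Step 6: sold=2 (running total=20) -> [4 13 5 2]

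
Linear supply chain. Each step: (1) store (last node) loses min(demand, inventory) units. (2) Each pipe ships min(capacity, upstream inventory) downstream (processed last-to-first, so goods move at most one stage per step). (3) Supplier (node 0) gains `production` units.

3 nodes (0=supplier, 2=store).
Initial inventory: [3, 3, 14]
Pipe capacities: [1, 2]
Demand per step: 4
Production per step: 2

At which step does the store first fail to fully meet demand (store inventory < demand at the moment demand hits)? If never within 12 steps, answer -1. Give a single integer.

Step 1: demand=4,sold=4 ship[1->2]=2 ship[0->1]=1 prod=2 -> [4 2 12]
Step 2: demand=4,sold=4 ship[1->2]=2 ship[0->1]=1 prod=2 -> [5 1 10]
Step 3: demand=4,sold=4 ship[1->2]=1 ship[0->1]=1 prod=2 -> [6 1 7]
Step 4: demand=4,sold=4 ship[1->2]=1 ship[0->1]=1 prod=2 -> [7 1 4]
Step 5: demand=4,sold=4 ship[1->2]=1 ship[0->1]=1 prod=2 -> [8 1 1]
Step 6: demand=4,sold=1 ship[1->2]=1 ship[0->1]=1 prod=2 -> [9 1 1]
Step 7: demand=4,sold=1 ship[1->2]=1 ship[0->1]=1 prod=2 -> [10 1 1]
Step 8: demand=4,sold=1 ship[1->2]=1 ship[0->1]=1 prod=2 -> [11 1 1]
Step 9: demand=4,sold=1 ship[1->2]=1 ship[0->1]=1 prod=2 -> [12 1 1]
Step 10: demand=4,sold=1 ship[1->2]=1 ship[0->1]=1 prod=2 -> [13 1 1]
Step 11: demand=4,sold=1 ship[1->2]=1 ship[0->1]=1 prod=2 -> [14 1 1]
Step 12: demand=4,sold=1 ship[1->2]=1 ship[0->1]=1 prod=2 -> [15 1 1]
First stockout at step 6

6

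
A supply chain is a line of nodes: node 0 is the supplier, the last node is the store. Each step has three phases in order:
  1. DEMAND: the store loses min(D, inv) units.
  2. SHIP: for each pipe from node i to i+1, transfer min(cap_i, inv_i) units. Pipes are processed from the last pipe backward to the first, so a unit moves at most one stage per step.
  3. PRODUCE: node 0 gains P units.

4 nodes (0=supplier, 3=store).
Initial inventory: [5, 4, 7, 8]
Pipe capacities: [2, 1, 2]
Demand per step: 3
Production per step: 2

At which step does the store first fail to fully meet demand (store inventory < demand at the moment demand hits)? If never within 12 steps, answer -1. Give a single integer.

Step 1: demand=3,sold=3 ship[2->3]=2 ship[1->2]=1 ship[0->1]=2 prod=2 -> [5 5 6 7]
Step 2: demand=3,sold=3 ship[2->3]=2 ship[1->2]=1 ship[0->1]=2 prod=2 -> [5 6 5 6]
Step 3: demand=3,sold=3 ship[2->3]=2 ship[1->2]=1 ship[0->1]=2 prod=2 -> [5 7 4 5]
Step 4: demand=3,sold=3 ship[2->3]=2 ship[1->2]=1 ship[0->1]=2 prod=2 -> [5 8 3 4]
Step 5: demand=3,sold=3 ship[2->3]=2 ship[1->2]=1 ship[0->1]=2 prod=2 -> [5 9 2 3]
Step 6: demand=3,sold=3 ship[2->3]=2 ship[1->2]=1 ship[0->1]=2 prod=2 -> [5 10 1 2]
Step 7: demand=3,sold=2 ship[2->3]=1 ship[1->2]=1 ship[0->1]=2 prod=2 -> [5 11 1 1]
Step 8: demand=3,sold=1 ship[2->3]=1 ship[1->2]=1 ship[0->1]=2 prod=2 -> [5 12 1 1]
Step 9: demand=3,sold=1 ship[2->3]=1 ship[1->2]=1 ship[0->1]=2 prod=2 -> [5 13 1 1]
Step 10: demand=3,sold=1 ship[2->3]=1 ship[1->2]=1 ship[0->1]=2 prod=2 -> [5 14 1 1]
Step 11: demand=3,sold=1 ship[2->3]=1 ship[1->2]=1 ship[0->1]=2 prod=2 -> [5 15 1 1]
Step 12: demand=3,sold=1 ship[2->3]=1 ship[1->2]=1 ship[0->1]=2 prod=2 -> [5 16 1 1]
First stockout at step 7

7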